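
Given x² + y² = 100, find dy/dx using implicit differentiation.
Take d/dx of both sides. Since y is implicitly a function of x, the chain rule attaches a y' = dy/dx factor whenever we differentiate through y.

Set F(x, y) = (left side) − (right side), so the curve is F = 0. Differentiating each term of F:
  d/dx[x^2] = 2x
  d/dx[y^2] = 2y·y'
  d/dx[-100] = 0

Collecting, the y'-free part is the partial derivative in x and the y' coefficient is the partial derivative in y:
  ∂F/∂x = 2x
  ∂F/∂y = 2y

so d/dx[F(x, y(x))] = ∂F/∂x + (∂F/∂y)·y' = 0. Rearranging,
  dy/dx = -(∂F/∂x)/(∂F/∂y) = -(2x)/(2y) = -x/y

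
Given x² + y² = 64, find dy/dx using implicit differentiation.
Take d/dx of both sides. Since y is implicitly a function of x, the chain rule attaches a y' = dy/dx factor whenever we differentiate through y.

Set F(x, y) = (left side) − (right side), so the curve is F = 0. Differentiating each term of F:
  d/dx[x^2] = 2x
  d/dx[y^2] = 2y·y'
  d/dx[-64] = 0

Collecting, the y'-free part is the partial derivative in x and the y' coefficient is the partial derivative in y:
  ∂F/∂x = 2x
  ∂F/∂y = 2y

so d/dx[F(x, y(x))] = ∂F/∂x + (∂F/∂y)·y' = 0. Rearranging,
  dy/dx = -(∂F/∂x)/(∂F/∂y) = -(2x)/(2y) = -x/y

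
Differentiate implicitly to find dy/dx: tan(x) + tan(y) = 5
Differentiate both sides with respect to x, treating y as y(x). By the chain rule, any term containing y contributes a factor of y' = dy/dx when we differentiate it.

Move every term to one side and write the relation as F(x, y) = 0. Term by term,
  d/dx[tan(x)] = tan(x)^2 + 1
  d/dx[tan(y)] = y'(tan(y)^2 + 1)
  d/dx[-5] = 0

The pieces without y' make up ∂F/∂x and the coefficient of y' is ∂F/∂y:
  ∂F/∂x = tan(x)^2 + 1,
  ∂F/∂y = tan(y)^2 + 1.

Since d/dx[F] = ∂F/∂x + (∂F/∂y)·y' = 0, solve for y':
  (∂F/∂y)·y' = -∂F/∂x
  dy/dx = -(∂F/∂x)/(∂F/∂y) = -(tan(x)^2 + 1)/(tan(y)^2 + 1) = -cos(y)^2/cos(x)^2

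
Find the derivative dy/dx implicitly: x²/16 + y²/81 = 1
Differentiate both sides with respect to x, treating y as y(x). By the chain rule, any term containing y contributes a factor of y' = dy/dx when we differentiate it.

Move every term to one side and write the relation as F(x, y) = 0. Term by term,
  d/dx[x^2/16] = x/8
  d/dx[y^2/81] = 2y·y'/81
  d/dx[-1] = 0

The pieces without y' make up ∂F/∂x and the coefficient of y' is ∂F/∂y:
  ∂F/∂x = x/8,
  ∂F/∂y = 2y/81.

Since d/dx[F] = ∂F/∂x + (∂F/∂y)·y' = 0, solve for y':
  (∂F/∂y)·y' = -∂F/∂x
  dy/dx = -(∂F/∂x)/(∂F/∂y) = -(x/8)/(2y/81) = -81x/(16y)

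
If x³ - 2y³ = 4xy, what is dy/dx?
Differentiate the relation implicitly: treat y = y(x) and apply the chain rule, so every y-derivative picks up a y' = dy/dx factor.

With everything moved to the left-hand side, differentiate term by term:
  d/dx[x^3] = 3x^2
  d/dx[-4xy] = -4x·y' - 4y
  d/dx[-2y^3] = -6y^2·y'

Separating the contributions that come from x directly and those that come through y:
  without y':      3x^2 - 4y
  multiplying y':  -4x - 6y^2

so (3x^2 - 4y) + (-4x - 6y^2)·y' = 0, and therefore
  dy/dx = -(3x^2 - 4y)/(-4x - 6y^2) = (3x^2 - 4y)/(2(2x + 3y^2))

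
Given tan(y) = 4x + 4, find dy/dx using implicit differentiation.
Take d/dx of both sides. Since y is implicitly a function of x, the chain rule attaches a y' = dy/dx factor whenever we differentiate through y.

Set F(x, y) = (left side) − (right side), so the curve is F = 0. Differentiating each term of F:
  d/dx[-4x] = -4
  d/dx[tan(y)] = y'(tan(y)^2 + 1)
  d/dx[-4] = 0

Collecting, the y'-free part is the partial derivative in x and the y' coefficient is the partial derivative in y:
  ∂F/∂x = -4
  ∂F/∂y = tan(y)^2 + 1

so d/dx[F(x, y(x))] = ∂F/∂x + (∂F/∂y)·y' = 0. Rearranging,
  dy/dx = -(∂F/∂x)/(∂F/∂y) = -(-4)/(tan(y)^2 + 1) = 4cos(y)^2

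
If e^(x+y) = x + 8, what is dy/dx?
Differentiate the relation implicitly: treat y = y(x) and apply the chain rule, so every y-derivative picks up a y' = dy/dx factor.

With everything moved to the left-hand side, differentiate term by term:
  d/dx[-x] = -1
  d/dx[e^(x + y)] = (y' + 1)·e^(x + y)
  d/dx[-8] = 0

Separating the contributions that come from x directly and those that come through y:
  without y':      e^(x + y) - 1
  multiplying y':  e^(x + y)

so (e^(x + y) - 1) + (e^(x + y))·y' = 0, and therefore
  dy/dx = -(e^(x + y) - 1)/(e^(x + y)) = e^(-x - y) - 1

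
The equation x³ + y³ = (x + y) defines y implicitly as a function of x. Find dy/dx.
Apply d/dx to both sides, remembering that y depends on x. Each occurrence of y therefore brings in a y' = dy/dx via the chain rule.

With F(x, y) equal to the left-hand side minus the right, differentiate F term by term:
  d/dx[x^3] = 3x^2
  d/dx[-x] = -1
  d/dx[y^3] = 3y^2·y'
  d/dx[-y] = -y'
Adding these up, d/dx[F] = 0 becomes
  (3x^2 - 1) + (3y^2 - 1)·y' = 0,
so isolating y',
  dy/dx = -(3x^2 - 1)/(3y^2 - 1) = (1 - 3x^2)/(3y^2 - 1)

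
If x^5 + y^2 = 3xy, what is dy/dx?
Differentiate both sides with respect to x, treating y as y(x). By the chain rule, any term containing y contributes a factor of y' = dy/dx when we differentiate it.

Move every term to one side and write the relation as F(x, y) = 0. Term by term,
  d/dx[x^5] = 5x^4
  d/dx[-3xy] = -3x·y' - 3y
  d/dx[y^2] = 2y·y'

The pieces without y' make up ∂F/∂x and the coefficient of y' is ∂F/∂y:
  ∂F/∂x = 5x^4 - 3y,
  ∂F/∂y = -3x + 2y.

Since d/dx[F] = ∂F/∂x + (∂F/∂y)·y' = 0, solve for y':
  (∂F/∂y)·y' = -∂F/∂x
  dy/dx = -(∂F/∂x)/(∂F/∂y) = -(5x^4 - 3y)/(-3x + 2y) = (5x^4 - 3y)/(3x - 2y)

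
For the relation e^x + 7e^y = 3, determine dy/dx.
Take d/dx of both sides. Since y is implicitly a function of x, the chain rule attaches a y' = dy/dx factor whenever we differentiate through y.

Set F(x, y) = (left side) − (right side), so the curve is F = 0. Differentiating each term of F:
  d/dx[e^(x)] = e^(x)
  d/dx[7e^(y)] = 7·y'·e^(y)
  d/dx[-3] = 0

Collecting, the y'-free part is the partial derivative in x and the y' coefficient is the partial derivative in y:
  ∂F/∂x = e^(x)
  ∂F/∂y = 7e^(y)

so d/dx[F(x, y(x))] = ∂F/∂x + (∂F/∂y)·y' = 0. Rearranging,
  dy/dx = -(∂F/∂x)/(∂F/∂y) = -(e^(x))/(7e^(y)) = -e^(x - y)/7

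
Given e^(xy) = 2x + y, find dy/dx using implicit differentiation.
Apply d/dx to both sides, remembering that y depends on x. Each occurrence of y therefore brings in a y' = dy/dx via the chain rule.

With F(x, y) equal to the left-hand side minus the right, differentiate F term by term:
  d/dx[-2x] = -2
  d/dx[-y] = -y'
  d/dx[e^(xy)] = (x·y' + y)·e^(xy)
Adding these up, d/dx[F] = 0 becomes
  (y·e^(xy) - 2) + (x·e^(xy) - 1)·y' = 0,
so isolating y',
  dy/dx = -(y·e^(xy) - 2)/(x·e^(xy) - 1) = (-y·e^(xy) + 2)/(x·e^(xy) - 1)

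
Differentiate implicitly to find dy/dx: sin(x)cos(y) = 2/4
Take d/dx of both sides. Since y is implicitly a function of x, the chain rule attaches a y' = dy/dx factor whenever we differentiate through y.

Set F(x, y) = (left side) − (right side), so the curve is F = 0. Differentiating each term of F:
  d/dx[sin(x)·cos(y)] = -y'·sin(x)·sin(y) + cos(x)·cos(y)
  d/dx[-1/2] = 0

Collecting, the y'-free part is the partial derivative in x and the y' coefficient is the partial derivative in y:
  ∂F/∂x = cos(x)·cos(y)
  ∂F/∂y = -sin(x)·sin(y)

so d/dx[F(x, y(x))] = ∂F/∂x + (∂F/∂y)·y' = 0. Rearranging,
  dy/dx = -(∂F/∂x)/(∂F/∂y) = -(cos(x)·cos(y))/(-sin(x)·sin(y)) = 1/(tan(x)·tan(y))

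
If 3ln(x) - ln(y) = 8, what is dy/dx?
Take d/dx of both sides. Since y is implicitly a function of x, the chain rule attaches a y' = dy/dx factor whenever we differentiate through y.

Set F(x, y) = (left side) − (right side), so the curve is F = 0. Differentiating each term of F:
  d/dx[3ln(x)] = 3/x
  d/dx[-ln(y)] = -y'/y
  d/dx[-8] = 0

Collecting, the y'-free part is the partial derivative in x and the y' coefficient is the partial derivative in y:
  ∂F/∂x = 3/x
  ∂F/∂y = -1/y

so d/dx[F(x, y(x))] = ∂F/∂x + (∂F/∂y)·y' = 0. Rearranging,
  dy/dx = -(∂F/∂x)/(∂F/∂y) = -(3/x)/(-1/y) = 3y/x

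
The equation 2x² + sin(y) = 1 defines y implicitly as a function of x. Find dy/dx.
Apply d/dx to both sides, remembering that y depends on x. Each occurrence of y therefore brings in a y' = dy/dx via the chain rule.

With F(x, y) equal to the left-hand side minus the right, differentiate F term by term:
  d/dx[2x^2] = 4x
  d/dx[sin(y)] = y'·cos(y)
  d/dx[-1] = 0
Adding these up, d/dx[F] = 0 becomes
  (4x) + (cos(y))·y' = 0,
so isolating y',
  dy/dx = -(4x)/(cos(y)) = -4x/cos(y)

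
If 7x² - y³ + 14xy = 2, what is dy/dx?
Take d/dx of both sides. Since y is implicitly a function of x, the chain rule attaches a y' = dy/dx factor whenever we differentiate through y.

Set F(x, y) = (left side) − (right side), so the curve is F = 0. Differentiating each term of F:
  d/dx[7x^2] = 14x
  d/dx[14xy] = 14x·y' + 14y
  d/dx[-y^3] = -3y^2·y'
  d/dx[-2] = 0

Collecting, the y'-free part is the partial derivative in x and the y' coefficient is the partial derivative in y:
  ∂F/∂x = 14x + 14y
  ∂F/∂y = 14x - 3y^2

so d/dx[F(x, y(x))] = ∂F/∂x + (∂F/∂y)·y' = 0. Rearranging,
  dy/dx = -(∂F/∂x)/(∂F/∂y) = -(14x + 14y)/(14x - 3y^2) = 14(-x - y)/(14x - 3y^2)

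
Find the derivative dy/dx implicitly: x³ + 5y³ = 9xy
Apply d/dx to both sides, remembering that y depends on x. Each occurrence of y therefore brings in a y' = dy/dx via the chain rule.

With F(x, y) equal to the left-hand side minus the right, differentiate F term by term:
  d/dx[x^3] = 3x^2
  d/dx[-9xy] = -9x·y' - 9y
  d/dx[5y^3] = 15y^2·y'
Adding these up, d/dx[F] = 0 becomes
  (3x^2 - 9y) + (-9x + 15y^2)·y' = 0,
so isolating y',
  dy/dx = -(3x^2 - 9y)/(-9x + 15y^2) = (x^2 - 3y)/(3x - 5y^2)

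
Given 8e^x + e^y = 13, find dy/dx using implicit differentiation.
Differentiate the relation implicitly: treat y = y(x) and apply the chain rule, so every y-derivative picks up a y' = dy/dx factor.

With everything moved to the left-hand side, differentiate term by term:
  d/dx[8e^(x)] = 8e^(x)
  d/dx[e^(y)] = y'·e^(y)
  d/dx[-13] = 0

Separating the contributions that come from x directly and those that come through y:
  without y':      8e^(x)
  multiplying y':  e^(y)

so (8e^(x)) + (e^(y))·y' = 0, and therefore
  dy/dx = -(8e^(x))/(e^(y)) = -8e^(x - y)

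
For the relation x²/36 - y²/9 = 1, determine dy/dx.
Differentiate both sides with respect to x, treating y as y(x). By the chain rule, any term containing y contributes a factor of y' = dy/dx when we differentiate it.

Move every term to one side and write the relation as F(x, y) = 0. Term by term,
  d/dx[x^2/36] = x/18
  d/dx[-y^2/9] = -2y·y'/9
  d/dx[-1] = 0

The pieces without y' make up ∂F/∂x and the coefficient of y' is ∂F/∂y:
  ∂F/∂x = x/18,
  ∂F/∂y = -2y/9.

Since d/dx[F] = ∂F/∂x + (∂F/∂y)·y' = 0, solve for y':
  (∂F/∂y)·y' = -∂F/∂x
  dy/dx = -(∂F/∂x)/(∂F/∂y) = -(x/18)/(-2y/9) = x/(4y)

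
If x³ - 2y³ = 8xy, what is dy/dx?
Differentiate the relation implicitly: treat y = y(x) and apply the chain rule, so every y-derivative picks up a y' = dy/dx factor.

With everything moved to the left-hand side, differentiate term by term:
  d/dx[x^3] = 3x^2
  d/dx[-8xy] = -8x·y' - 8y
  d/dx[-2y^3] = -6y^2·y'

Separating the contributions that come from x directly and those that come through y:
  without y':      3x^2 - 8y
  multiplying y':  -8x - 6y^2

so (3x^2 - 8y) + (-8x - 6y^2)·y' = 0, and therefore
  dy/dx = -(3x^2 - 8y)/(-8x - 6y^2) = (3x^2 - 8y)/(2(4x + 3y^2))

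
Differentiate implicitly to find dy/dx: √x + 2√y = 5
Differentiate the relation implicitly: treat y = y(x) and apply the chain rule, so every y-derivative picks up a y' = dy/dx factor.

With everything moved to the left-hand side, differentiate term by term:
  d/dx[√(x)] = 1/(2√(x))
  d/dx[2√(y)] = y'/√(y)
  d/dx[-5] = 0

Separating the contributions that come from x directly and those that come through y:
  without y':      1/(2√(x))
  multiplying y':  1/√(y)

so (1/(2√(x))) + (1/√(y))·y' = 0, and therefore
  dy/dx = -(1/(2√(x)))/(1/√(y)) = -√(y)/(2√(x))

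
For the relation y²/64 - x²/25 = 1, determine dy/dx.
Differentiate both sides with respect to x, treating y as y(x). By the chain rule, any term containing y contributes a factor of y' = dy/dx when we differentiate it.

Move every term to one side and write the relation as F(x, y) = 0. Term by term,
  d/dx[-x^2/25] = -2x/25
  d/dx[y^2/64] = y·y'/32
  d/dx[-1] = 0

The pieces without y' make up ∂F/∂x and the coefficient of y' is ∂F/∂y:
  ∂F/∂x = -2x/25,
  ∂F/∂y = y/32.

Since d/dx[F] = ∂F/∂x + (∂F/∂y)·y' = 0, solve for y':
  (∂F/∂y)·y' = -∂F/∂x
  dy/dx = -(∂F/∂x)/(∂F/∂y) = -(-2x/25)/(y/32) = 64x/(25y)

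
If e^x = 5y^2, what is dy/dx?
Differentiate the relation implicitly: treat y = y(x) and apply the chain rule, so every y-derivative picks up a y' = dy/dx factor.

With everything moved to the left-hand side, differentiate term by term:
  d/dx[-5y^2] = -10y·y'
  d/dx[e^(x)] = e^(x)

Separating the contributions that come from x directly and those that come through y:
  without y':      e^(x)
  multiplying y':  -10y

so (e^(x)) + (-10y)·y' = 0, and therefore
  dy/dx = -(e^(x))/(-10y) = e^(x)/(10y)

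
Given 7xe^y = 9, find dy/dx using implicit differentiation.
Take d/dx of both sides. Since y is implicitly a function of x, the chain rule attaches a y' = dy/dx factor whenever we differentiate through y.

Set F(x, y) = (left side) − (right side), so the curve is F = 0. Differentiating each term of F:
  d/dx[7x·e^(y)] = 7x·y'·e^(y) + 7e^(y)
  d/dx[-9] = 0

Collecting, the y'-free part is the partial derivative in x and the y' coefficient is the partial derivative in y:
  ∂F/∂x = 7e^(y)
  ∂F/∂y = 7x·e^(y)

so d/dx[F(x, y(x))] = ∂F/∂x + (∂F/∂y)·y' = 0. Rearranging,
  dy/dx = -(∂F/∂x)/(∂F/∂y) = -(7e^(y))/(7x·e^(y)) = -1/x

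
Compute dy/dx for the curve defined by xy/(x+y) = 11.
Take d/dx of both sides. Since y is implicitly a function of x, the chain rule attaches a y' = dy/dx factor whenever we differentiate through y.

Set F(x, y) = (left side) − (right side), so the curve is F = 0. Differentiating each term of F:
  d/dx[xy/(x + y)] = xy(-y' - 1)/(x + y)^2 + x·y'/(x + y) + y/(x + y)
  d/dx[-11] = 0

Collecting, the y'-free part is the partial derivative in x and the y' coefficient is the partial derivative in y:
  ∂F/∂x = -xy/(x + y)^2 + y/(x + y)
  ∂F/∂y = -xy/(x + y)^2 + x/(x + y)

so d/dx[F(x, y(x))] = ∂F/∂x + (∂F/∂y)·y' = 0. Rearranging,
  dy/dx = -(∂F/∂x)/(∂F/∂y) = -(-xy/(x + y)^2 + y/(x + y))/(-xy/(x + y)^2 + x/(x + y))
        = -(y^2/(x + y)^2)/(x^2/(x + y)^2) = -y^2/x^2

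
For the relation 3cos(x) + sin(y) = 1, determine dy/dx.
Differentiate both sides with respect to x, treating y as y(x). By the chain rule, any term containing y contributes a factor of y' = dy/dx when we differentiate it.

Move every term to one side and write the relation as F(x, y) = 0. Term by term,
  d/dx[sin(y)] = y'·cos(y)
  d/dx[3cos(x)] = -3sin(x)
  d/dx[-1] = 0

The pieces without y' make up ∂F/∂x and the coefficient of y' is ∂F/∂y:
  ∂F/∂x = -3sin(x),
  ∂F/∂y = cos(y).

Since d/dx[F] = ∂F/∂x + (∂F/∂y)·y' = 0, solve for y':
  (∂F/∂y)·y' = -∂F/∂x
  dy/dx = -(∂F/∂x)/(∂F/∂y) = -(-3sin(x))/(cos(y)) = 3sin(x)/cos(y)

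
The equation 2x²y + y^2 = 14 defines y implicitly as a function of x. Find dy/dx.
Take d/dx of both sides. Since y is implicitly a function of x, the chain rule attaches a y' = dy/dx factor whenever we differentiate through y.

Set F(x, y) = (left side) − (right side), so the curve is F = 0. Differentiating each term of F:
  d/dx[2x^2y] = 2x^2·y' + 4xy
  d/dx[y^2] = 2y·y'
  d/dx[-14] = 0

Collecting, the y'-free part is the partial derivative in x and the y' coefficient is the partial derivative in y:
  ∂F/∂x = 4xy
  ∂F/∂y = 2x^2 + 2y

so d/dx[F(x, y(x))] = ∂F/∂x + (∂F/∂y)·y' = 0. Rearranging,
  dy/dx = -(∂F/∂x)/(∂F/∂y) = -(4xy)/(2x^2 + 2y) = -2xy/(x^2 + y)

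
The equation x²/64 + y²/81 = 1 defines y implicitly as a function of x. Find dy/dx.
Differentiate both sides with respect to x, treating y as y(x). By the chain rule, any term containing y contributes a factor of y' = dy/dx when we differentiate it.

Move every term to one side and write the relation as F(x, y) = 0. Term by term,
  d/dx[x^2/64] = x/32
  d/dx[y^2/81] = 2y·y'/81
  d/dx[-1] = 0

The pieces without y' make up ∂F/∂x and the coefficient of y' is ∂F/∂y:
  ∂F/∂x = x/32,
  ∂F/∂y = 2y/81.

Since d/dx[F] = ∂F/∂x + (∂F/∂y)·y' = 0, solve for y':
  (∂F/∂y)·y' = -∂F/∂x
  dy/dx = -(∂F/∂x)/(∂F/∂y) = -(x/32)/(2y/81) = -81x/(64y)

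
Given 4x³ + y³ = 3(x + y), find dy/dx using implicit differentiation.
Differentiate the relation implicitly: treat y = y(x) and apply the chain rule, so every y-derivative picks up a y' = dy/dx factor.

With everything moved to the left-hand side, differentiate term by term:
  d/dx[4x^3] = 12x^2
  d/dx[-3x] = -3
  d/dx[y^3] = 3y^2·y'
  d/dx[-3y] = -3·y'

Separating the contributions that come from x directly and those that come through y:
  without y':      12x^2 - 3
  multiplying y':  3y^2 - 3

so (12x^2 - 3) + (3y^2 - 3)·y' = 0, and therefore
  dy/dx = -(12x^2 - 3)/(3y^2 - 3) = (1 - 4x^2)/(y^2 - 1)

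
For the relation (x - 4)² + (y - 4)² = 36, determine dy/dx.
Differentiate both sides with respect to x, treating y as y(x). By the chain rule, any term containing y contributes a factor of y' = dy/dx when we differentiate it.

Move every term to one side and write the relation as F(x, y) = 0. Term by term,
  d/dx[(x - 4)^2] = 2x - 8
  d/dx[(y - 4)^2] = 2·y'(y - 4)
  d/dx[-36] = 0

The pieces without y' make up ∂F/∂x and the coefficient of y' is ∂F/∂y:
  ∂F/∂x = 2x - 8,
  ∂F/∂y = 2y - 8.

Since d/dx[F] = ∂F/∂x + (∂F/∂y)·y' = 0, solve for y':
  (∂F/∂y)·y' = -∂F/∂x
  dy/dx = -(∂F/∂x)/(∂F/∂y) = -(2x - 8)/(2y - 8) = (4 - x)/(y - 4)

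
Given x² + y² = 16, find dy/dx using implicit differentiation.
Differentiate both sides with respect to x, treating y as y(x). By the chain rule, any term containing y contributes a factor of y' = dy/dx when we differentiate it.

Move every term to one side and write the relation as F(x, y) = 0. Term by term,
  d/dx[x^2] = 2x
  d/dx[y^2] = 2y·y'
  d/dx[-16] = 0

The pieces without y' make up ∂F/∂x and the coefficient of y' is ∂F/∂y:
  ∂F/∂x = 2x,
  ∂F/∂y = 2y.

Since d/dx[F] = ∂F/∂x + (∂F/∂y)·y' = 0, solve for y':
  (∂F/∂y)·y' = -∂F/∂x
  dy/dx = -(∂F/∂x)/(∂F/∂y) = -(2x)/(2y) = -x/y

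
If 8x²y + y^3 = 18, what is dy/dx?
Apply d/dx to both sides, remembering that y depends on x. Each occurrence of y therefore brings in a y' = dy/dx via the chain rule.

With F(x, y) equal to the left-hand side minus the right, differentiate F term by term:
  d/dx[8x^2y] = 8x^2·y' + 16xy
  d/dx[y^3] = 3y^2·y'
  d/dx[-18] = 0
Adding these up, d/dx[F] = 0 becomes
  (16xy) + (8x^2 + 3y^2)·y' = 0,
so isolating y',
  dy/dx = -(16xy)/(8x^2 + 3y^2) = -16xy/(8x^2 + 3y^2)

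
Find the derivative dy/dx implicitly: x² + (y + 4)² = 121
Take d/dx of both sides. Since y is implicitly a function of x, the chain rule attaches a y' = dy/dx factor whenever we differentiate through y.

Set F(x, y) = (left side) − (right side), so the curve is F = 0. Differentiating each term of F:
  d/dx[x^2] = 2x
  d/dx[(y + 4)^2] = 2·y'(y + 4)
  d/dx[-121] = 0

Collecting, the y'-free part is the partial derivative in x and the y' coefficient is the partial derivative in y:
  ∂F/∂x = 2x
  ∂F/∂y = 2y + 8

so d/dx[F(x, y(x))] = ∂F/∂x + (∂F/∂y)·y' = 0. Rearranging,
  dy/dx = -(∂F/∂x)/(∂F/∂y) = -(2x)/(2y + 8) = -x/(y + 4)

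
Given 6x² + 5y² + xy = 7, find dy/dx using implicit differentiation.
Take d/dx of both sides. Since y is implicitly a function of x, the chain rule attaches a y' = dy/dx factor whenever we differentiate through y.

Set F(x, y) = (left side) − (right side), so the curve is F = 0. Differentiating each term of F:
  d/dx[6x^2] = 12x
  d/dx[xy] = x·y' + y
  d/dx[5y^2] = 10y·y'
  d/dx[-7] = 0

Collecting, the y'-free part is the partial derivative in x and the y' coefficient is the partial derivative in y:
  ∂F/∂x = 12x + y
  ∂F/∂y = x + 10y

so d/dx[F(x, y(x))] = ∂F/∂x + (∂F/∂y)·y' = 0. Rearranging,
  dy/dx = -(∂F/∂x)/(∂F/∂y) = -(12x + y)/(x + 10y) = (-12x - y)/(x + 10y)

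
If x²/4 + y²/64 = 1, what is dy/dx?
Differentiate the relation implicitly: treat y = y(x) and apply the chain rule, so every y-derivative picks up a y' = dy/dx factor.

With everything moved to the left-hand side, differentiate term by term:
  d/dx[x^2/4] = x/2
  d/dx[y^2/64] = y·y'/32
  d/dx[-1] = 0

Separating the contributions that come from x directly and those that come through y:
  without y':      x/2
  multiplying y':  y/32

so (x/2) + (y/32)·y' = 0, and therefore
  dy/dx = -(x/2)/(y/32) = -16x/y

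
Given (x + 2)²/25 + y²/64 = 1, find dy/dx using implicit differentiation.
Apply d/dx to both sides, remembering that y depends on x. Each occurrence of y therefore brings in a y' = dy/dx via the chain rule.

With F(x, y) equal to the left-hand side minus the right, differentiate F term by term:
  d/dx[y^2/64] = y·y'/32
  d/dx[(x + 2)^2/25] = 2x/25 + 4/25
  d/dx[-1] = 0
Adding these up, d/dx[F] = 0 becomes
  (2x/25 + 4/25) + (y/32)·y' = 0,
so isolating y',
  dy/dx = -(2x/25 + 4/25)/(y/32)
        = -(2(x + 2)/25)/(y/32) = 64(-x - 2)/(25y)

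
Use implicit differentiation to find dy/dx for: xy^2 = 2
Apply d/dx to both sides, remembering that y depends on x. Each occurrence of y therefore brings in a y' = dy/dx via the chain rule.

With F(x, y) equal to the left-hand side minus the right, differentiate F term by term:
  d/dx[xy^2] = 2xy·y' + y^2
  d/dx[-2] = 0
Adding these up, d/dx[F] = 0 becomes
  (y^2) + (2xy)·y' = 0,
so isolating y',
  dy/dx = -(y^2)/(2xy) = -y/(2x)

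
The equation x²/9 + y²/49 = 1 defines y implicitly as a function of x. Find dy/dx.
Differentiate the relation implicitly: treat y = y(x) and apply the chain rule, so every y-derivative picks up a y' = dy/dx factor.

With everything moved to the left-hand side, differentiate term by term:
  d/dx[x^2/9] = 2x/9
  d/dx[y^2/49] = 2y·y'/49
  d/dx[-1] = 0

Separating the contributions that come from x directly and those that come through y:
  without y':      2x/9
  multiplying y':  2y/49

so (2x/9) + (2y/49)·y' = 0, and therefore
  dy/dx = -(2x/9)/(2y/49) = -49x/(9y)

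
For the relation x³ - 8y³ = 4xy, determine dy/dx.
Apply d/dx to both sides, remembering that y depends on x. Each occurrence of y therefore brings in a y' = dy/dx via the chain rule.

With F(x, y) equal to the left-hand side minus the right, differentiate F term by term:
  d/dx[x^3] = 3x^2
  d/dx[-4xy] = -4x·y' - 4y
  d/dx[-8y^3] = -24y^2·y'
Adding these up, d/dx[F] = 0 becomes
  (3x^2 - 4y) + (-4x - 24y^2)·y' = 0,
so isolating y',
  dy/dx = -(3x^2 - 4y)/(-4x - 24y^2) = (3x^2/4 - y)/(x + 6y^2)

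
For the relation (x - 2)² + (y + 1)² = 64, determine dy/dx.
Take d/dx of both sides. Since y is implicitly a function of x, the chain rule attaches a y' = dy/dx factor whenever we differentiate through y.

Set F(x, y) = (left side) − (right side), so the curve is F = 0. Differentiating each term of F:
  d/dx[(x - 2)^2] = 2x - 4
  d/dx[(y + 1)^2] = 2·y'(y + 1)
  d/dx[-64] = 0

Collecting, the y'-free part is the partial derivative in x and the y' coefficient is the partial derivative in y:
  ∂F/∂x = 2x - 4
  ∂F/∂y = 2y + 2

so d/dx[F(x, y(x))] = ∂F/∂x + (∂F/∂y)·y' = 0. Rearranging,
  dy/dx = -(∂F/∂x)/(∂F/∂y) = -(2x - 4)/(2y + 2) = (2 - x)/(y + 1)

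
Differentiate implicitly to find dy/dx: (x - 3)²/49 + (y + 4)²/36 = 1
Differentiate both sides with respect to x, treating y as y(x). By the chain rule, any term containing y contributes a factor of y' = dy/dx when we differentiate it.

Move every term to one side and write the relation as F(x, y) = 0. Term by term,
  d/dx[(x - 3)^2/49] = 2x/49 - 6/49
  d/dx[(y + 4)^2/36] = y'(y + 4)/18
  d/dx[-1] = 0

The pieces without y' make up ∂F/∂x and the coefficient of y' is ∂F/∂y:
  ∂F/∂x = 2x/49 - 6/49,
  ∂F/∂y = y/18 + 2/9.

Since d/dx[F] = ∂F/∂x + (∂F/∂y)·y' = 0, solve for y':
  (∂F/∂y)·y' = -∂F/∂x
  dy/dx = -(∂F/∂x)/(∂F/∂y) = -(2x/49 - 6/49)/(y/18 + 2/9)
        = -(2(x - 3)/49)/((y + 4)/18) = 36(3 - x)/(49(y + 4))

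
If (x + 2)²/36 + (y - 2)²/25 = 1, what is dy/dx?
Differentiate the relation implicitly: treat y = y(x) and apply the chain rule, so every y-derivative picks up a y' = dy/dx factor.

With everything moved to the left-hand side, differentiate term by term:
  d/dx[(x + 2)^2/36] = x/18 + 1/9
  d/dx[(y - 2)^2/25] = 2·y'(y - 2)/25
  d/dx[-1] = 0

Separating the contributions that come from x directly and those that come through y:
  without y':      x/18 + 1/9
  multiplying y':  2y/25 - 4/25

so (x/18 + 1/9) + (2y/25 - 4/25)·y' = 0, and therefore
  dy/dx = -(x/18 + 1/9)/(2y/25 - 4/25)
        = -((x + 2)/18)/(2(y - 2)/25) = 25(-x - 2)/(36(y - 2))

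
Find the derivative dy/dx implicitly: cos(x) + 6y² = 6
Differentiate the relation implicitly: treat y = y(x) and apply the chain rule, so every y-derivative picks up a y' = dy/dx factor.

With everything moved to the left-hand side, differentiate term by term:
  d/dx[6y^2] = 12y·y'
  d/dx[cos(x)] = -sin(x)
  d/dx[-6] = 0

Separating the contributions that come from x directly and those that come through y:
  without y':      -sin(x)
  multiplying y':  12y

so (-sin(x)) + (12y)·y' = 0, and therefore
  dy/dx = -(-sin(x))/(12y) = sin(x)/(12y)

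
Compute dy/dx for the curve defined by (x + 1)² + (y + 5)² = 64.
Differentiate the relation implicitly: treat y = y(x) and apply the chain rule, so every y-derivative picks up a y' = dy/dx factor.

With everything moved to the left-hand side, differentiate term by term:
  d/dx[(x + 1)^2] = 2x + 2
  d/dx[(y + 5)^2] = 2·y'(y + 5)
  d/dx[-64] = 0

Separating the contributions that come from x directly and those that come through y:
  without y':      2x + 2
  multiplying y':  2y + 10

so (2x + 2) + (2y + 10)·y' = 0, and therefore
  dy/dx = -(2x + 2)/(2y + 10) = (-x - 1)/(y + 5)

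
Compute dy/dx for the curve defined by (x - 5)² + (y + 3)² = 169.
Take d/dx of both sides. Since y is implicitly a function of x, the chain rule attaches a y' = dy/dx factor whenever we differentiate through y.

Set F(x, y) = (left side) − (right side), so the curve is F = 0. Differentiating each term of F:
  d/dx[(x - 5)^2] = 2x - 10
  d/dx[(y + 3)^2] = 2·y'(y + 3)
  d/dx[-169] = 0

Collecting, the y'-free part is the partial derivative in x and the y' coefficient is the partial derivative in y:
  ∂F/∂x = 2x - 10
  ∂F/∂y = 2y + 6

so d/dx[F(x, y(x))] = ∂F/∂x + (∂F/∂y)·y' = 0. Rearranging,
  dy/dx = -(∂F/∂x)/(∂F/∂y) = -(2x - 10)/(2y + 6) = (5 - x)/(y + 3)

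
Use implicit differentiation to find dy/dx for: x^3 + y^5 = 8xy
Differentiate both sides with respect to x, treating y as y(x). By the chain rule, any term containing y contributes a factor of y' = dy/dx when we differentiate it.

Move every term to one side and write the relation as F(x, y) = 0. Term by term,
  d/dx[x^3] = 3x^2
  d/dx[-8xy] = -8x·y' - 8y
  d/dx[y^5] = 5y^4·y'

The pieces without y' make up ∂F/∂x and the coefficient of y' is ∂F/∂y:
  ∂F/∂x = 3x^2 - 8y,
  ∂F/∂y = -8x + 5y^4.

Since d/dx[F] = ∂F/∂x + (∂F/∂y)·y' = 0, solve for y':
  (∂F/∂y)·y' = -∂F/∂x
  dy/dx = -(∂F/∂x)/(∂F/∂y) = -(3x^2 - 8y)/(-8x + 5y^4) = (3x^2 - 8y)/(8x - 5y^4)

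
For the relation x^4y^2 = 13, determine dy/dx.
Differentiate both sides with respect to x, treating y as y(x). By the chain rule, any term containing y contributes a factor of y' = dy/dx when we differentiate it.

Move every term to one side and write the relation as F(x, y) = 0. Term by term,
  d/dx[x^4y^2] = 2x^4y·y' + 4x^3y^2
  d/dx[-13] = 0

The pieces without y' make up ∂F/∂x and the coefficient of y' is ∂F/∂y:
  ∂F/∂x = 4x^3y^2,
  ∂F/∂y = 2x^4y.

Since d/dx[F] = ∂F/∂x + (∂F/∂y)·y' = 0, solve for y':
  (∂F/∂y)·y' = -∂F/∂x
  dy/dx = -(∂F/∂x)/(∂F/∂y) = -(4x^3y^2)/(2x^4y) = -2y/x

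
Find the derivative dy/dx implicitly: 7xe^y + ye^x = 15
Differentiate the relation implicitly: treat y = y(x) and apply the chain rule, so every y-derivative picks up a y' = dy/dx factor.

With everything moved to the left-hand side, differentiate term by term:
  d/dx[7x·e^(y)] = 7x·y'·e^(y) + 7e^(y)
  d/dx[y·e^(x)] = y·e^(x) + y'·e^(x)
  d/dx[-15] = 0

Separating the contributions that come from x directly and those that come through y:
  without y':      y·e^(x) + 7e^(y)
  multiplying y':  7x·e^(y) + e^(x)

so (y·e^(x) + 7e^(y)) + (7x·e^(y) + e^(x))·y' = 0, and therefore
  dy/dx = -(y·e^(x) + 7e^(y))/(7x·e^(y) + e^(x)) = (-y·e^(x) - 7e^(y))/(7x·e^(y) + e^(x))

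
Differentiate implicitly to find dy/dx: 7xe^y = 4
Take d/dx of both sides. Since y is implicitly a function of x, the chain rule attaches a y' = dy/dx factor whenever we differentiate through y.

Set F(x, y) = (left side) − (right side), so the curve is F = 0. Differentiating each term of F:
  d/dx[7x·e^(y)] = 7x·y'·e^(y) + 7e^(y)
  d/dx[-4] = 0

Collecting, the y'-free part is the partial derivative in x and the y' coefficient is the partial derivative in y:
  ∂F/∂x = 7e^(y)
  ∂F/∂y = 7x·e^(y)

so d/dx[F(x, y(x))] = ∂F/∂x + (∂F/∂y)·y' = 0. Rearranging,
  dy/dx = -(∂F/∂x)/(∂F/∂y) = -(7e^(y))/(7x·e^(y)) = -1/x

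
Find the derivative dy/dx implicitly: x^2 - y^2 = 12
Take d/dx of both sides. Since y is implicitly a function of x, the chain rule attaches a y' = dy/dx factor whenever we differentiate through y.

Set F(x, y) = (left side) − (right side), so the curve is F = 0. Differentiating each term of F:
  d/dx[x^2] = 2x
  d/dx[-y^2] = -2y·y'
  d/dx[-12] = 0

Collecting, the y'-free part is the partial derivative in x and the y' coefficient is the partial derivative in y:
  ∂F/∂x = 2x
  ∂F/∂y = -2y

so d/dx[F(x, y(x))] = ∂F/∂x + (∂F/∂y)·y' = 0. Rearranging,
  dy/dx = -(∂F/∂x)/(∂F/∂y) = -(2x)/(-2y) = x/y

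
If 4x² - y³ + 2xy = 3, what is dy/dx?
Differentiate the relation implicitly: treat y = y(x) and apply the chain rule, so every y-derivative picks up a y' = dy/dx factor.

With everything moved to the left-hand side, differentiate term by term:
  d/dx[4x^2] = 8x
  d/dx[2xy] = 2x·y' + 2y
  d/dx[-y^3] = -3y^2·y'
  d/dx[-3] = 0

Separating the contributions that come from x directly and those that come through y:
  without y':      8x + 2y
  multiplying y':  2x - 3y^2

so (8x + 2y) + (2x - 3y^2)·y' = 0, and therefore
  dy/dx = -(8x + 2y)/(2x - 3y^2) = 2(-4x - y)/(2x - 3y^2)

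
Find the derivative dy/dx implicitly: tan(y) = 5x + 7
Apply d/dx to both sides, remembering that y depends on x. Each occurrence of y therefore brings in a y' = dy/dx via the chain rule.

With F(x, y) equal to the left-hand side minus the right, differentiate F term by term:
  d/dx[-5x] = -5
  d/dx[tan(y)] = y'(tan(y)^2 + 1)
  d/dx[-7] = 0
Adding these up, d/dx[F] = 0 becomes
  (-5) + (tan(y)^2 + 1)·y' = 0,
so isolating y',
  dy/dx = -(-5)/(tan(y)^2 + 1) = 5cos(y)^2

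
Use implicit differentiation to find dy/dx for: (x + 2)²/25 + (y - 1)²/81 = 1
Apply d/dx to both sides, remembering that y depends on x. Each occurrence of y therefore brings in a y' = dy/dx via the chain rule.

With F(x, y) equal to the left-hand side minus the right, differentiate F term by term:
  d/dx[(x + 2)^2/25] = 2x/25 + 4/25
  d/dx[(y - 1)^2/81] = 2·y'(y - 1)/81
  d/dx[-1] = 0
Adding these up, d/dx[F] = 0 becomes
  (2x/25 + 4/25) + (2y/81 - 2/81)·y' = 0,
so isolating y',
  dy/dx = -(2x/25 + 4/25)/(2y/81 - 2/81)
        = -(2(x + 2)/25)/(2(y - 1)/81) = 81(-x - 2)/(25(y - 1))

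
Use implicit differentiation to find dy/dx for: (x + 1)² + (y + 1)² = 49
Differentiate both sides with respect to x, treating y as y(x). By the chain rule, any term containing y contributes a factor of y' = dy/dx when we differentiate it.

Move every term to one side and write the relation as F(x, y) = 0. Term by term,
  d/dx[(x + 1)^2] = 2x + 2
  d/dx[(y + 1)^2] = 2·y'(y + 1)
  d/dx[-49] = 0

The pieces without y' make up ∂F/∂x and the coefficient of y' is ∂F/∂y:
  ∂F/∂x = 2x + 2,
  ∂F/∂y = 2y + 2.

Since d/dx[F] = ∂F/∂x + (∂F/∂y)·y' = 0, solve for y':
  (∂F/∂y)·y' = -∂F/∂x
  dy/dx = -(∂F/∂x)/(∂F/∂y) = -(2x + 2)/(2y + 2) = (-x - 1)/(y + 1)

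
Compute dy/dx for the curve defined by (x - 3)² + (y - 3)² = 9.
Apply d/dx to both sides, remembering that y depends on x. Each occurrence of y therefore brings in a y' = dy/dx via the chain rule.

With F(x, y) equal to the left-hand side minus the right, differentiate F term by term:
  d/dx[(x - 3)^2] = 2x - 6
  d/dx[(y - 3)^2] = 2·y'(y - 3)
  d/dx[-9] = 0
Adding these up, d/dx[F] = 0 becomes
  (2x - 6) + (2y - 6)·y' = 0,
so isolating y',
  dy/dx = -(2x - 6)/(2y - 6) = (3 - x)/(y - 3)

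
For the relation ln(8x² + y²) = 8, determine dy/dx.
Differentiate the relation implicitly: treat y = y(x) and apply the chain rule, so every y-derivative picks up a y' = dy/dx factor.

With everything moved to the left-hand side, differentiate term by term:
  d/dx[ln(8x^2 + y^2)] = (16x + 2y·y')/(8x^2 + y^2)
  d/dx[-8] = 0

Separating the contributions that come from x directly and those that come through y:
  without y':      16x/(8x^2 + y^2)
  multiplying y':  2y/(8x^2 + y^2)

so (16x/(8x^2 + y^2)) + (2y/(8x^2 + y^2))·y' = 0, and therefore
  dy/dx = -(16x/(8x^2 + y^2))/(2y/(8x^2 + y^2)) = -8x/y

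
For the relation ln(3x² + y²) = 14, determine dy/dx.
Take d/dx of both sides. Since y is implicitly a function of x, the chain rule attaches a y' = dy/dx factor whenever we differentiate through y.

Set F(x, y) = (left side) − (right side), so the curve is F = 0. Differentiating each term of F:
  d/dx[ln(3x^2 + y^2)] = (6x + 2y·y')/(3x^2 + y^2)
  d/dx[-14] = 0

Collecting, the y'-free part is the partial derivative in x and the y' coefficient is the partial derivative in y:
  ∂F/∂x = 6x/(3x^2 + y^2)
  ∂F/∂y = 2y/(3x^2 + y^2)

so d/dx[F(x, y(x))] = ∂F/∂x + (∂F/∂y)·y' = 0. Rearranging,
  dy/dx = -(∂F/∂x)/(∂F/∂y) = -(6x/(3x^2 + y^2))/(2y/(3x^2 + y^2)) = -3x/y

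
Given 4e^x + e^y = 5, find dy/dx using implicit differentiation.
Take d/dx of both sides. Since y is implicitly a function of x, the chain rule attaches a y' = dy/dx factor whenever we differentiate through y.

Set F(x, y) = (left side) − (right side), so the curve is F = 0. Differentiating each term of F:
  d/dx[4e^(x)] = 4e^(x)
  d/dx[e^(y)] = y'·e^(y)
  d/dx[-5] = 0

Collecting, the y'-free part is the partial derivative in x and the y' coefficient is the partial derivative in y:
  ∂F/∂x = 4e^(x)
  ∂F/∂y = e^(y)

so d/dx[F(x, y(x))] = ∂F/∂x + (∂F/∂y)·y' = 0. Rearranging,
  dy/dx = -(∂F/∂x)/(∂F/∂y) = -(4e^(x))/(e^(y)) = -4e^(x - y)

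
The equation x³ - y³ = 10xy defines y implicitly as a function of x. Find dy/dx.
Differentiate both sides with respect to x, treating y as y(x). By the chain rule, any term containing y contributes a factor of y' = dy/dx when we differentiate it.

Move every term to one side and write the relation as F(x, y) = 0. Term by term,
  d/dx[x^3] = 3x^2
  d/dx[-10xy] = -10x·y' - 10y
  d/dx[-y^3] = -3y^2·y'

The pieces without y' make up ∂F/∂x and the coefficient of y' is ∂F/∂y:
  ∂F/∂x = 3x^2 - 10y,
  ∂F/∂y = -10x - 3y^2.

Since d/dx[F] = ∂F/∂x + (∂F/∂y)·y' = 0, solve for y':
  (∂F/∂y)·y' = -∂F/∂x
  dy/dx = -(∂F/∂x)/(∂F/∂y) = -(3x^2 - 10y)/(-10x - 3y^2) = (3x^2 - 10y)/(10x + 3y^2)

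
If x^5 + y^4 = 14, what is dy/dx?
Differentiate both sides with respect to x, treating y as y(x). By the chain rule, any term containing y contributes a factor of y' = dy/dx when we differentiate it.

Move every term to one side and write the relation as F(x, y) = 0. Term by term,
  d/dx[x^5] = 5x^4
  d/dx[y^4] = 4y^3·y'
  d/dx[-14] = 0

The pieces without y' make up ∂F/∂x and the coefficient of y' is ∂F/∂y:
  ∂F/∂x = 5x^4,
  ∂F/∂y = 4y^3.

Since d/dx[F] = ∂F/∂x + (∂F/∂y)·y' = 0, solve for y':
  (∂F/∂y)·y' = -∂F/∂x
  dy/dx = -(∂F/∂x)/(∂F/∂y) = -(5x^4)/(4y^3) = -5x^4/(4y^3)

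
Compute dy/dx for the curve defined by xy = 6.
Take d/dx of both sides. Since y is implicitly a function of x, the chain rule attaches a y' = dy/dx factor whenever we differentiate through y.

Set F(x, y) = (left side) − (right side), so the curve is F = 0. Differentiating each term of F:
  d/dx[xy] = x·y' + y
  d/dx[-6] = 0

Collecting, the y'-free part is the partial derivative in x and the y' coefficient is the partial derivative in y:
  ∂F/∂x = y
  ∂F/∂y = x

so d/dx[F(x, y(x))] = ∂F/∂x + (∂F/∂y)·y' = 0. Rearranging,
  dy/dx = -(∂F/∂x)/(∂F/∂y) = -(y)/(x) = -y/x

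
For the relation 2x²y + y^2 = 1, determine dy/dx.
Differentiate both sides with respect to x, treating y as y(x). By the chain rule, any term containing y contributes a factor of y' = dy/dx when we differentiate it.

Move every term to one side and write the relation as F(x, y) = 0. Term by term,
  d/dx[2x^2y] = 2x^2·y' + 4xy
  d/dx[y^2] = 2y·y'
  d/dx[-1] = 0

The pieces without y' make up ∂F/∂x and the coefficient of y' is ∂F/∂y:
  ∂F/∂x = 4xy,
  ∂F/∂y = 2x^2 + 2y.

Since d/dx[F] = ∂F/∂x + (∂F/∂y)·y' = 0, solve for y':
  (∂F/∂y)·y' = -∂F/∂x
  dy/dx = -(∂F/∂x)/(∂F/∂y) = -(4xy)/(2x^2 + 2y) = -2xy/(x^2 + y)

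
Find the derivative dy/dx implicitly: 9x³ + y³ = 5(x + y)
Differentiate both sides with respect to x, treating y as y(x). By the chain rule, any term containing y contributes a factor of y' = dy/dx when we differentiate it.

Move every term to one side and write the relation as F(x, y) = 0. Term by term,
  d/dx[9x^3] = 27x^2
  d/dx[-5x] = -5
  d/dx[y^3] = 3y^2·y'
  d/dx[-5y] = -5·y'

The pieces without y' make up ∂F/∂x and the coefficient of y' is ∂F/∂y:
  ∂F/∂x = 27x^2 - 5,
  ∂F/∂y = 3y^2 - 5.

Since d/dx[F] = ∂F/∂x + (∂F/∂y)·y' = 0, solve for y':
  (∂F/∂y)·y' = -∂F/∂x
  dy/dx = -(∂F/∂x)/(∂F/∂y) = -(27x^2 - 5)/(3y^2 - 5) = (5 - 27x^2)/(3y^2 - 5)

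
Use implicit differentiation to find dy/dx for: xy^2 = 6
Take d/dx of both sides. Since y is implicitly a function of x, the chain rule attaches a y' = dy/dx factor whenever we differentiate through y.

Set F(x, y) = (left side) − (right side), so the curve is F = 0. Differentiating each term of F:
  d/dx[xy^2] = 2xy·y' + y^2
  d/dx[-6] = 0

Collecting, the y'-free part is the partial derivative in x and the y' coefficient is the partial derivative in y:
  ∂F/∂x = y^2
  ∂F/∂y = 2xy

so d/dx[F(x, y(x))] = ∂F/∂x + (∂F/∂y)·y' = 0. Rearranging,
  dy/dx = -(∂F/∂x)/(∂F/∂y) = -(y^2)/(2xy) = -y/(2x)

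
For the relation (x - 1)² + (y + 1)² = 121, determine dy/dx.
Apply d/dx to both sides, remembering that y depends on x. Each occurrence of y therefore brings in a y' = dy/dx via the chain rule.

With F(x, y) equal to the left-hand side minus the right, differentiate F term by term:
  d/dx[(x - 1)^2] = 2x - 2
  d/dx[(y + 1)^2] = 2·y'(y + 1)
  d/dx[-121] = 0
Adding these up, d/dx[F] = 0 becomes
  (2x - 2) + (2y + 2)·y' = 0,
so isolating y',
  dy/dx = -(2x - 2)/(2y + 2) = (1 - x)/(y + 1)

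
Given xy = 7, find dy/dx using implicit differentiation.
Apply d/dx to both sides, remembering that y depends on x. Each occurrence of y therefore brings in a y' = dy/dx via the chain rule.

With F(x, y) equal to the left-hand side minus the right, differentiate F term by term:
  d/dx[xy] = x·y' + y
  d/dx[-7] = 0
Adding these up, d/dx[F] = 0 becomes
  (y) + (x)·y' = 0,
so isolating y',
  dy/dx = -(y)/(x) = -y/x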